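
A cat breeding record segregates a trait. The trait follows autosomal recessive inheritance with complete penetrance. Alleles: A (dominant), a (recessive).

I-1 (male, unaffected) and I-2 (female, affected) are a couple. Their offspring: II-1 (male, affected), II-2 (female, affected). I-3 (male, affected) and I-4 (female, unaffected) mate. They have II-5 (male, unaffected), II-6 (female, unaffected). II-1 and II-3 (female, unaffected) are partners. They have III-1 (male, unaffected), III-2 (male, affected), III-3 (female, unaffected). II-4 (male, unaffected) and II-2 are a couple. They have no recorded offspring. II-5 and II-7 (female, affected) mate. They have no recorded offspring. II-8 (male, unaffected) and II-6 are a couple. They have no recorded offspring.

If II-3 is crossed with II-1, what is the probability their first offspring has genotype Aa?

1/2

II-3 is unaffected so carries A and passed a to III-2 (aa), so II-3 is Aa.
II-1 is affected, so II-1 is aa.
The cross gives 1/2 Aa : 1/2 aa, so P(offspring has genotype Aa) = 1/2.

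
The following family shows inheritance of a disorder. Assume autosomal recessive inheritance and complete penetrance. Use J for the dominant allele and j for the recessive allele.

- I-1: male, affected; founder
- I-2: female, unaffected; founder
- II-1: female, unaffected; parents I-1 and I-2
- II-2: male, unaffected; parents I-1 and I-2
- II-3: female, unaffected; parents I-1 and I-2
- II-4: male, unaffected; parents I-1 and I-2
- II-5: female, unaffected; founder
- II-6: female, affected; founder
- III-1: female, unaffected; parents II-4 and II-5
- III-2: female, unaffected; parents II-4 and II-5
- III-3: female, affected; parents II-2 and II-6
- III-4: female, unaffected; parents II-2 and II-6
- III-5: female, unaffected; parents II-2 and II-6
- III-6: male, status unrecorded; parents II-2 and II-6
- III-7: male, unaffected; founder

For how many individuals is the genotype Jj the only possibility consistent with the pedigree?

6

Obligate heterozygotes: II-1 is unaffected so carries J and received j from I-1 (jj), so II-1 is Jj; II-2 is unaffected so carries J and received j from I-1 (jj), so II-2 is Jj; II-3 is unaffected so carries J and received j from I-1 (jj), so II-3 is Jj; II-4 is unaffected so carries J and received j from I-1 (jj), so II-4 is Jj; III-4 is unaffected so carries J and received j from II-6 (jj), so III-4 is Jj; III-5 is unaffected so carries J and received j from II-6 (jj), so III-5 is Jj.
Every other individual is either homozygous by phenotype or has at least one consistent homozygous assignment, so the count is 6.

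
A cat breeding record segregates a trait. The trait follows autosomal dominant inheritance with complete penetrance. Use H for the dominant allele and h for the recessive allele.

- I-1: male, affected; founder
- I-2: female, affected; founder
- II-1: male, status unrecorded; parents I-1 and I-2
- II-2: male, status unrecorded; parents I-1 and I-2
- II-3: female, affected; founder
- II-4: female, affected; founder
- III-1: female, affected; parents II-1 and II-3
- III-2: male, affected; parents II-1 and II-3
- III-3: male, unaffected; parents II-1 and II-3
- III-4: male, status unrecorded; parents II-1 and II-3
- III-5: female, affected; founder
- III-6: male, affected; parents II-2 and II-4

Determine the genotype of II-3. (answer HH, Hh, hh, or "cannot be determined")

Hh

From phenotype alone, II-3 is HH or Hh.
II-3 is affected so carries H and passed h to III-3 (hh), so II-3 is Hh.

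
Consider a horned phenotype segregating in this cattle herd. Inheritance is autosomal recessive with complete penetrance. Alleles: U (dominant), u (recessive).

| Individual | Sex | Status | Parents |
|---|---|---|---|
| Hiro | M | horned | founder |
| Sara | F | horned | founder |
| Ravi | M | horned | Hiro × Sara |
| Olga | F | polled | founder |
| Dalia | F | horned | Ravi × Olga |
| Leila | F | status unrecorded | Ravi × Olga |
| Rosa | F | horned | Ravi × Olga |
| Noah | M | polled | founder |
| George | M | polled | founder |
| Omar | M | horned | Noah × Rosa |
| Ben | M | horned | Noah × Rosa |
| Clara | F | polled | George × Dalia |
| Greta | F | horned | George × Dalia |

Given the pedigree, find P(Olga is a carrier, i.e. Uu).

Olga is polled so carries U and passed u to Dalia (uu), so Olga is Uu, giving P(Uu) = 1.

1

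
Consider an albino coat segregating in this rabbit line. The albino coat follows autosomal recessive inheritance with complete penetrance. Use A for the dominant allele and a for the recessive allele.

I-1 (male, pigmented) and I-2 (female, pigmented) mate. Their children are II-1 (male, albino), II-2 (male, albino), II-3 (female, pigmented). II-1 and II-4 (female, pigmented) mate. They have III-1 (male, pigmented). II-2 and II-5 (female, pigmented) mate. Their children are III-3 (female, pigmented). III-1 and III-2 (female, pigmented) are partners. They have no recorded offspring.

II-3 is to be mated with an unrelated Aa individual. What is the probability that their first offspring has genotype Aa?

1/2

I-1 is pigmented so carries A and passed a to II-1 (aa), so I-1 is Aa.
I-2 is pigmented so carries A and passed a to II-1 (aa), so I-2 is Aa.
II-3 is a pigmented offspring of I-1 (Aa) × I-2 (Aa), whose cross gives 1/4 AA : 1/2 Aa : 1/4 aa; conditioning on being pigmented, II-3 is AA with probability 1/3, Aa with probability 2/3.
Summing over parental genotype combinations, P(offspring has genotype Aa) = 1/3·1/2 + 2/3·1/2 = 1/2.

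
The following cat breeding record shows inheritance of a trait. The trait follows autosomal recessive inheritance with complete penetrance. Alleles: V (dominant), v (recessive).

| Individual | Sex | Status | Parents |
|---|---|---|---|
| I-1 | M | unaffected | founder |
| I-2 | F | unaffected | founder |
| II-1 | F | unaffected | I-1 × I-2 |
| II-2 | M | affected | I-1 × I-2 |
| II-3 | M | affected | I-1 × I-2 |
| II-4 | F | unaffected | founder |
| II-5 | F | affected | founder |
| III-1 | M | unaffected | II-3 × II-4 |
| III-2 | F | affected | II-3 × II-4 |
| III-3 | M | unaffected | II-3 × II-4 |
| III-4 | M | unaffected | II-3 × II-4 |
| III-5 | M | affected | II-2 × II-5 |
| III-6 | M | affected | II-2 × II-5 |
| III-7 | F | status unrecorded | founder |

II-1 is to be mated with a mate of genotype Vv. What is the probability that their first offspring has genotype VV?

1/3

I-1 is unaffected so carries V and passed v to II-2 (vv), so I-1 is Vv.
I-2 is unaffected so carries V and passed v to II-2 (vv), so I-2 is Vv.
II-1 is an unaffected offspring of I-1 (Vv) × I-2 (Vv), whose cross gives 1/4 VV : 1/2 Vv : 1/4 vv; conditioning on being unaffected, II-1 is VV with probability 1/3, Vv with probability 2/3.
Summing over parental genotype combinations, P(offspring has genotype VV) = 1/3·1/2 + 2/3·1/4 = 1/3.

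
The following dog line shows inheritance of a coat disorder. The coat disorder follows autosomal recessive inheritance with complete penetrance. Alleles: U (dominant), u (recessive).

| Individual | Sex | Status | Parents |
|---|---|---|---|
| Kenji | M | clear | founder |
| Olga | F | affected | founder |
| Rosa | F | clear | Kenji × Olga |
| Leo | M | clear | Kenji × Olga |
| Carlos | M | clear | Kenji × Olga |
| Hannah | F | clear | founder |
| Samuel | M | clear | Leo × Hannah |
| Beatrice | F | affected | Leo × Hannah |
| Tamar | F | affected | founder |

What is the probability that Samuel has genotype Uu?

2/3

Leo is clear so carries U and received u from Olga (uu), so Leo is Uu.
Hannah is clear so carries U and passed u to Beatrice (uu), so Hannah is Uu.
Their cross gives offspring ratios 1/4 UU : 1/2 Uu : 1/4 uu. Conditioning on Samuel being clear, P(Uu) = 1/2 / 3/4 = 2/3.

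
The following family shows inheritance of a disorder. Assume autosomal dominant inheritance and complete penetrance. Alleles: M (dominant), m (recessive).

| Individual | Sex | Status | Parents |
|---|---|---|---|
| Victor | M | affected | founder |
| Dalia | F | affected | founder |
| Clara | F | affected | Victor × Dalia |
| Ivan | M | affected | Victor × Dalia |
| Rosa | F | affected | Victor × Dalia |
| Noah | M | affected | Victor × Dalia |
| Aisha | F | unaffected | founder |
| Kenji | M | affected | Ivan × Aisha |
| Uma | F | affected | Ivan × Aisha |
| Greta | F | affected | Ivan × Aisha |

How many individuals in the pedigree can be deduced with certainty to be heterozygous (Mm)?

3

Obligate heterozygotes: Kenji is affected so carries M and received m from Aisha (mm), so Kenji is Mm; Uma is affected so carries M and received m from Aisha (mm), so Uma is Mm; Greta is affected so carries M and received m from Aisha (mm), so Greta is Mm.
Every other individual is either homozygous by phenotype or has at least one consistent homozygous assignment, so the count is 3.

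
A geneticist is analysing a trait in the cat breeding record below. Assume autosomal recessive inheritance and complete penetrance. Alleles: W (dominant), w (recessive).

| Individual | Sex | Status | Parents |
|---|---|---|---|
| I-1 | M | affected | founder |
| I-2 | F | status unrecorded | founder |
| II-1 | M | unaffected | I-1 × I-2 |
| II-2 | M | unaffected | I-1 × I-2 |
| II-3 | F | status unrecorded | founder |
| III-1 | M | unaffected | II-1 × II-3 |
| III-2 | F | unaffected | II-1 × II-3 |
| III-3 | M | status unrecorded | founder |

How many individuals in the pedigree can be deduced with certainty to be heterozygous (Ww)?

Obligate heterozygotes: II-1 is unaffected so carries W and received w from I-1 (ww), so II-1 is Ww; II-2 is unaffected so carries W and received w from I-1 (ww), so II-2 is Ww.
Every other individual is either homozygous by phenotype or has at least one consistent homozygous assignment, so the count is 2.

2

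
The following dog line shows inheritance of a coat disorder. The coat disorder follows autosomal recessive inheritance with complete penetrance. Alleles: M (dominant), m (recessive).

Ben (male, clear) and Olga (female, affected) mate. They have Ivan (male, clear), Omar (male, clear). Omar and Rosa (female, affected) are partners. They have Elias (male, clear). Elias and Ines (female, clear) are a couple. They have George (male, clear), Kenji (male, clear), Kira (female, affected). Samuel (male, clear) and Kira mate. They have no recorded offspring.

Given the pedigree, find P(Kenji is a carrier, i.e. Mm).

2/3

Elias is clear so carries M and received m from Rosa (mm), so Elias is Mm.
Ines is clear so carries M and passed m to Kira (mm), so Ines is Mm.
Their cross gives offspring ratios 1/4 MM : 1/2 Mm : 1/4 mm. Conditioning on Kenji being clear, P(Mm) = 1/2 / 3/4 = 2/3.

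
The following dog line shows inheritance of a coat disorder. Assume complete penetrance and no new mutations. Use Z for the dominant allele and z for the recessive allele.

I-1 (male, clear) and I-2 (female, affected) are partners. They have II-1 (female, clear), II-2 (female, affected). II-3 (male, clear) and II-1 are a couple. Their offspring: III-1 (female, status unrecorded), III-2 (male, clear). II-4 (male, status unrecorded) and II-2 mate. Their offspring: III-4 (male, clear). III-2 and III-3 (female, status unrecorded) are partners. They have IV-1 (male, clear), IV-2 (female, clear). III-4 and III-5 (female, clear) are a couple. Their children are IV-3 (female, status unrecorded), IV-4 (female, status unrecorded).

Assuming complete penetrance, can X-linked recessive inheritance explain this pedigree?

No

Under X-linked recessive, II-2 (affected, female) cannot arise from I-1 (clear) × I-2 (affected).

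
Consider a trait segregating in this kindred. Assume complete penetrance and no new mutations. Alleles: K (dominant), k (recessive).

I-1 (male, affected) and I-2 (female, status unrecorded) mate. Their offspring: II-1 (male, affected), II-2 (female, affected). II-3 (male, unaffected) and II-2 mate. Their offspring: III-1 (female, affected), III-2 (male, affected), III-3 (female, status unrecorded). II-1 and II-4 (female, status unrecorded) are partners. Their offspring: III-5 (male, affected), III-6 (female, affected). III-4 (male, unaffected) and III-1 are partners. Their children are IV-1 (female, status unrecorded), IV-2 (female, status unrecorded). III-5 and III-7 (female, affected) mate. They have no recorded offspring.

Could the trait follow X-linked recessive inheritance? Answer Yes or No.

Under X-linked recessive, III-1 (affected, female) cannot arise from II-3 (unaffected) × II-2 (affected).

No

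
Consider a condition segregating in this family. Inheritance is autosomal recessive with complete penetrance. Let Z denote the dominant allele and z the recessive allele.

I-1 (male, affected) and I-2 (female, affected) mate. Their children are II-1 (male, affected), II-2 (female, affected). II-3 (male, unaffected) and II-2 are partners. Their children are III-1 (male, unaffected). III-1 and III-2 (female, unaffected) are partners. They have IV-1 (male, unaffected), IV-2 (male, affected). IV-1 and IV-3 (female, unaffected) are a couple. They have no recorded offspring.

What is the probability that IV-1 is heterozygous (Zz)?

2/3

III-1 is unaffected so carries Z and received z from II-2 (zz), so III-1 is Zz.
III-2 is unaffected so carries Z and passed z to IV-2 (zz), so III-2 is Zz.
Their cross gives offspring ratios 1/4 ZZ : 1/2 Zz : 1/4 zz. Conditioning on IV-1 being unaffected, P(Zz) = 1/2 / 3/4 = 2/3.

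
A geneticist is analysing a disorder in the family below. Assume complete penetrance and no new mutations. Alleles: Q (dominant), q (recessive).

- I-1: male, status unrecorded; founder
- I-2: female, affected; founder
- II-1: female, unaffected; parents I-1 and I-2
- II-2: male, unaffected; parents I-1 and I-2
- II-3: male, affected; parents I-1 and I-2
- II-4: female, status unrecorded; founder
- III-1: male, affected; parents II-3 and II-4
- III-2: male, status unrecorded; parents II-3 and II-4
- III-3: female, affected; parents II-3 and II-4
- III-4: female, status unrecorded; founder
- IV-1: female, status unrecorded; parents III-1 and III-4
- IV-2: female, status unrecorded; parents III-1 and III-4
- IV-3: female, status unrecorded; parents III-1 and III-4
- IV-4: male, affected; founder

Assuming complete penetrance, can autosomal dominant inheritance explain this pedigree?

A consistent assignment under autosomal dominant exists: I-1 Qq, I-2 Qq, II-1 qq, II-2 qq, II-3 QQ, II-4 QQ, III-1 QQ, III-2 QQ, III-3 QQ, III-4 QQ, IV-1 QQ, IV-2 QQ, IV-3 QQ, IV-4 QQ.
In this assignment every recorded phenotype matches its genotype and every non-founder's genotype is obtainable from its parents' genotypes, so the pedigree is consistent.

Yes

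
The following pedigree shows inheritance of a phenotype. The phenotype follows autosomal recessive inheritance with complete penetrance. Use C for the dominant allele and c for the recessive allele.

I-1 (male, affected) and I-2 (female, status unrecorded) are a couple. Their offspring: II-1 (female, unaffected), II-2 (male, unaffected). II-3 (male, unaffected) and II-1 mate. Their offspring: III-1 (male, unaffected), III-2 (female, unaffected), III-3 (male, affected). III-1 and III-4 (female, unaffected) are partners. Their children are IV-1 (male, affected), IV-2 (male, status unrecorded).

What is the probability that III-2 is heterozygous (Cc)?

II-3 is unaffected so carries C and passed c to III-3 (cc), so II-3 is Cc.
II-1 is unaffected so carries C and received c from I-1 (cc), so II-1 is Cc.
Their cross gives offspring ratios 1/4 CC : 1/2 Cc : 1/4 cc. Conditioning on III-2 being unaffected, P(Cc) = 1/2 / 3/4 = 2/3.

2/3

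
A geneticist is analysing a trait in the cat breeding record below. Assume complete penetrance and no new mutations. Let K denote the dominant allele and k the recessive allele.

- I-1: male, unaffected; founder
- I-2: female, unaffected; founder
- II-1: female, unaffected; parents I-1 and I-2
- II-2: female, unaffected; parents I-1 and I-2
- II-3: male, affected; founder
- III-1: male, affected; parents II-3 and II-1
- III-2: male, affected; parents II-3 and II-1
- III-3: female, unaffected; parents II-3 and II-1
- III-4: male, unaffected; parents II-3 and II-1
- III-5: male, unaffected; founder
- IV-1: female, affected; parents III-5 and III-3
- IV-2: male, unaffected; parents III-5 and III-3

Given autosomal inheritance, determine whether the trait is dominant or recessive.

III-5 and III-3 are both unaffected yet have an affected child IV-1. Under dominance, an affected child requires at least one affected parent, so the trait cannot be dominant.

recessive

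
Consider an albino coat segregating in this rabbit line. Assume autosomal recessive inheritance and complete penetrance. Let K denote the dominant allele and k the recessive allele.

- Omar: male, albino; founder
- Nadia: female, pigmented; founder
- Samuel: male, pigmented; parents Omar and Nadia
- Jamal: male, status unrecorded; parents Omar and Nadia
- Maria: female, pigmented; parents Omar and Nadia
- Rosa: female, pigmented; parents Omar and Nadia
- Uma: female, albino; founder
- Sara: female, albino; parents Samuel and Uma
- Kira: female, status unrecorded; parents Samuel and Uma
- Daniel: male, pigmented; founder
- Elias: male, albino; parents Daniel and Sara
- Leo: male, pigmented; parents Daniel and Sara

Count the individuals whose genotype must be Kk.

Obligate heterozygotes: Samuel is pigmented so carries K and received k from Omar (kk), so Samuel is Kk; Maria is pigmented so carries K and received k from Omar (kk), so Maria is Kk; Rosa is pigmented so carries K and received k from Omar (kk), so Rosa is Kk; Daniel is pigmented so carries K and passed k to Elias (kk), so Daniel is Kk; Leo is pigmented so carries K and received k from Sara (kk), so Leo is Kk.
Every other individual is either homozygous by phenotype or has at least one consistent homozygous assignment, so the count is 5.

5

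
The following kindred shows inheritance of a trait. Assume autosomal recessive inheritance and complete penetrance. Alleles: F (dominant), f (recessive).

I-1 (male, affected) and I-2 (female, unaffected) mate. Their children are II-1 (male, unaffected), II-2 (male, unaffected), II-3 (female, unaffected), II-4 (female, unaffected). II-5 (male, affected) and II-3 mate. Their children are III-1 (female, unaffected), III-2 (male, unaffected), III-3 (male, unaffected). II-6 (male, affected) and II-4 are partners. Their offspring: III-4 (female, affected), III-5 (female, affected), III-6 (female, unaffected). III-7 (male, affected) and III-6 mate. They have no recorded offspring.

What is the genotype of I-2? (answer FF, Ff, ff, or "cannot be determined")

I-2's phenotype allows FF or Ff, and no parent or child forces a single allele at both positions; consistent genotype assignments exist with I-2 as FF or Ff.

cannot be determined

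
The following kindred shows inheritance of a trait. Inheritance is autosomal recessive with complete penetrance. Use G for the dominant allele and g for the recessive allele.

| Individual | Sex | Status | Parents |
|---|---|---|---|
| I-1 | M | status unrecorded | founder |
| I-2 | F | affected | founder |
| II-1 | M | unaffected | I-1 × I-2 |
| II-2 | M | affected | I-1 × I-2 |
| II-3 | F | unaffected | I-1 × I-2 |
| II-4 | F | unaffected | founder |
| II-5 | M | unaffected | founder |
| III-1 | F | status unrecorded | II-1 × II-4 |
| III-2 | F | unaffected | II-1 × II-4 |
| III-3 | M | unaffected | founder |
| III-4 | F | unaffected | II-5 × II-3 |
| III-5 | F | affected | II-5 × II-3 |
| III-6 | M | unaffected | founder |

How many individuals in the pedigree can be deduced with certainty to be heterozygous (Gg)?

Obligate heterozygotes: I-1 passed G to II-1 (Gg, whose g came from I-2) and passed g to II-2 (gg), so I-1 is Gg; II-1 is unaffected so carries G and received g from I-2 (gg), so II-1 is Gg; II-3 is unaffected so carries G and received g from I-2 (gg), so II-3 is Gg; II-5 is unaffected so carries G and passed g to III-5 (gg), so II-5 is Gg.
Every other individual is either homozygous by phenotype or has at least one consistent homozygous assignment, so the count is 4.

4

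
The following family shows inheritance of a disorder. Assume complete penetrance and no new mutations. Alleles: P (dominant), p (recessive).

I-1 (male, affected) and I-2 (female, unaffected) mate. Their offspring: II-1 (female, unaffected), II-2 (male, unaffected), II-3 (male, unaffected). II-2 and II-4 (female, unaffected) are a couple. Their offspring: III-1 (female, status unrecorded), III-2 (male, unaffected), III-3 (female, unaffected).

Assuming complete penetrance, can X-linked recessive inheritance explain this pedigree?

Yes

A consistent assignment under X-linked recessive exists: I-1 X^p Y, I-2 X^P X^P, II-1 X^P X^p, II-2 X^P Y, II-3 X^P Y, II-4 X^P X^P, III-1 X^P X^P, III-2 X^P Y, III-3 X^P X^P.
In this assignment every recorded phenotype matches its genotype and every non-founder's genotype is obtainable from its parents' genotypes, so the pedigree is consistent.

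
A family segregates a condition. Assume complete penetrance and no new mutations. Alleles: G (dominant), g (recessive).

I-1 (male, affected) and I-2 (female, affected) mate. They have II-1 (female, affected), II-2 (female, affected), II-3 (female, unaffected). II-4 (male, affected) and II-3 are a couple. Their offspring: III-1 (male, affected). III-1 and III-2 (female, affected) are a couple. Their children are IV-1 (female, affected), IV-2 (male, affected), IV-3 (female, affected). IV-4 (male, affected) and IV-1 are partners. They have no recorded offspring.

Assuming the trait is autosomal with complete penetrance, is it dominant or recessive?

dominant

I-1 and I-2 are both affected yet have an unaffected child II-3. Under a recessive model two affected parents are homozygous and every child would be affected, so the trait cannot be recessive.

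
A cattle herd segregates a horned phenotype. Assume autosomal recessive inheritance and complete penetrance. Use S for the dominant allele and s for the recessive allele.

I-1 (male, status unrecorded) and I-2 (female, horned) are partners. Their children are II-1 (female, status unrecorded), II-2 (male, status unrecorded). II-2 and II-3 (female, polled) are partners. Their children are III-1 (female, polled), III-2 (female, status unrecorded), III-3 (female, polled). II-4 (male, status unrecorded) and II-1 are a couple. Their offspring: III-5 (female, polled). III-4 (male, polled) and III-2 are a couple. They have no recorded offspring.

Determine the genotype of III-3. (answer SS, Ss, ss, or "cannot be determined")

III-3's phenotype allows SS or Ss, and no parent or child forces a single allele at both positions; consistent genotype assignments exist with III-3 as SS or Ss.

cannot be determined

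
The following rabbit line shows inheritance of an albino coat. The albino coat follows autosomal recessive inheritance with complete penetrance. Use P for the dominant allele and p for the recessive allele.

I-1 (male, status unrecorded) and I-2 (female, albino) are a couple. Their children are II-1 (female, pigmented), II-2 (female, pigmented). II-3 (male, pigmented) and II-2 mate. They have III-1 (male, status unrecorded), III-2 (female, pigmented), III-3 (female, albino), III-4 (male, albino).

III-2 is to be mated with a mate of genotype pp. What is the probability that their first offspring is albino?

II-3 is pigmented so carries P and passed p to III-3 (pp), so II-3 is Pp.
II-2 is pigmented so carries P and received p from I-2 (pp), so II-2 is Pp.
III-2 is a pigmented offspring of II-3 (Pp) × II-2 (Pp), whose cross gives 1/4 PP : 1/2 Pp : 1/4 pp; conditioning on being pigmented, III-2 is PP with probability 1/3, Pp with probability 2/3.
Summing over parental genotype combinations, P(offspring is albino) = 2/3·1/2 = 1/3.

1/3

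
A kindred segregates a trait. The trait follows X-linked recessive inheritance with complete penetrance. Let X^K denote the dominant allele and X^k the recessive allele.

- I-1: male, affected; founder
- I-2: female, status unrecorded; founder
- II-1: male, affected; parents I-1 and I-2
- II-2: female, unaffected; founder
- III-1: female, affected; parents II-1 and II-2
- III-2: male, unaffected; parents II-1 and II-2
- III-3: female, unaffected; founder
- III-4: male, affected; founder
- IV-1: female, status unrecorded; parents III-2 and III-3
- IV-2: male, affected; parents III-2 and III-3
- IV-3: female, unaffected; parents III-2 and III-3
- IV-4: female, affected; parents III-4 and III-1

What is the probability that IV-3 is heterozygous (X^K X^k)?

1/2

III-2 is unaffected, so III-2 is X^K Y.
III-3 is unaffected so carries K and passed k to IV-2 (X^k Y), so III-3 is X^K X^k.
Their cross gives offspring ratios 1/2 X^K X^K : 1/2 X^K X^k. Conditioning on IV-3 being unaffected, P(X^K X^k) = 1/2 / 1 = 1/2.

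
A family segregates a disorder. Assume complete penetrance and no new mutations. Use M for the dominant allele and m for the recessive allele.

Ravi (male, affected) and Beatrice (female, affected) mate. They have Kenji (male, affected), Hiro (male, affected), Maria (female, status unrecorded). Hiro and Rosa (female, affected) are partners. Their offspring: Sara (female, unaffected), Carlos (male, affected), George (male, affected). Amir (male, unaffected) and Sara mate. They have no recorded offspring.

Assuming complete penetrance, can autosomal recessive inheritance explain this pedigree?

No

Under autosomal recessive, Sara (unaffected, female) cannot arise from Hiro (affected) × Rosa (affected).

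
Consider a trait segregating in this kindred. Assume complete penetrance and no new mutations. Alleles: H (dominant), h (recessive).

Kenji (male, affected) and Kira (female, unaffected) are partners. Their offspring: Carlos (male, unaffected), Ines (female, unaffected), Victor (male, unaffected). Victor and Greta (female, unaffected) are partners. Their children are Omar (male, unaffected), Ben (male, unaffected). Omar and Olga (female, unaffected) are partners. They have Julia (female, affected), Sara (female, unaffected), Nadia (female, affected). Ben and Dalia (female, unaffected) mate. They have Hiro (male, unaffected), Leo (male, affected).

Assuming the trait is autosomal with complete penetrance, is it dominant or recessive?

recessive

Omar and Olga are both unaffected yet have an affected child Julia. Under dominance, an affected child requires at least one affected parent, so the trait cannot be dominant.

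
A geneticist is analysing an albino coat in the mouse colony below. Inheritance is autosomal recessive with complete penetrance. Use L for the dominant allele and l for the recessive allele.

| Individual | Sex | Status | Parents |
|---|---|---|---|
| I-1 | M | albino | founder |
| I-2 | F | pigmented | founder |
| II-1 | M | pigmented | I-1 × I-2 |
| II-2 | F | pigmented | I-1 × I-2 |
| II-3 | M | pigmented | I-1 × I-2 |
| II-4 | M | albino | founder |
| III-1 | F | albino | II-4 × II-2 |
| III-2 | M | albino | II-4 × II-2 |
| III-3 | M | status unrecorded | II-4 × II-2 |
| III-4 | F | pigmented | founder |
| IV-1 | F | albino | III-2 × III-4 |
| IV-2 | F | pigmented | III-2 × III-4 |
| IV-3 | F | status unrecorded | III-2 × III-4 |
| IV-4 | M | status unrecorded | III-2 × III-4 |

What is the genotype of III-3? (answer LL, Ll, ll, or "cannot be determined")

cannot be determined

III-3's phenotype is unrecorded, and no parent or child forces a single allele at both positions; consistent genotype assignments exist with III-3 as Ll or ll.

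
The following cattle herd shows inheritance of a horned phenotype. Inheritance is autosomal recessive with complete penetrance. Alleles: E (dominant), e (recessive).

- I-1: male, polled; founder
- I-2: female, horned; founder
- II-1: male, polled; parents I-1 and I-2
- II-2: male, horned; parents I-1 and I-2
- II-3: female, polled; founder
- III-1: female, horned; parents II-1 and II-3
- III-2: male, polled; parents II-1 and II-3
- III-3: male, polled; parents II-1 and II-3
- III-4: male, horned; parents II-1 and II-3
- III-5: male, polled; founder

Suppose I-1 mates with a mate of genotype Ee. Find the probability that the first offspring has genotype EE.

I-1 is polled so carries E and passed e to II-2 (ee), so I-1 is Ee.
The cross gives 1/4 EE : 1/2 Ee : 1/4 ee, so P(offspring has genotype EE) = 1/4.

1/4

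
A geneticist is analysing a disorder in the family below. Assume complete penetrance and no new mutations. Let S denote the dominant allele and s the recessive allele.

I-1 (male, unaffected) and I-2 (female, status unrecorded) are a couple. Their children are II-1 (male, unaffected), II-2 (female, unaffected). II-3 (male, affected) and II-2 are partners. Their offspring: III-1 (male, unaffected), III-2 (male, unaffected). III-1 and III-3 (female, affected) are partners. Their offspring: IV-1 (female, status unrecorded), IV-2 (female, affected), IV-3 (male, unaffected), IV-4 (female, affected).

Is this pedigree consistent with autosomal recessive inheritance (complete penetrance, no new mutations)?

Yes

A consistent assignment under autosomal recessive exists: I-1 SS, I-2 SS, II-1 SS, II-2 SS, II-3 ss, III-1 Ss, III-2 Ss, III-3 ss, IV-1 Ss, IV-2 ss, IV-3 Ss, IV-4 ss.
In this assignment every recorded phenotype matches its genotype and every non-founder's genotype is obtainable from its parents' genotypes, so the pedigree is consistent.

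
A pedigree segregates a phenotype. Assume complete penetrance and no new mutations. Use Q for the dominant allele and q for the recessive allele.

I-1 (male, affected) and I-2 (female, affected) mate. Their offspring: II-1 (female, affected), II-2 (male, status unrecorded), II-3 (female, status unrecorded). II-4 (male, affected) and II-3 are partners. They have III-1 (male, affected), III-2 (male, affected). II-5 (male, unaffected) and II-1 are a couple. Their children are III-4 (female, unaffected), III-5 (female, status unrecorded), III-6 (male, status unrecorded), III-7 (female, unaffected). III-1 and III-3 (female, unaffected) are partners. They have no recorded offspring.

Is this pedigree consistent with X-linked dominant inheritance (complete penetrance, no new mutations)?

A consistent assignment under X-linked dominant exists: I-1 X^Q Y, I-2 X^Q X^q, II-1 X^Q X^q, II-2 X^Q Y, II-3 X^Q X^Q, II-4 X^Q Y, II-5 X^q Y, III-1 X^Q Y, III-2 X^Q Y, III-3 X^q X^q, III-4 X^q X^q, III-5 X^Q X^q, III-6 X^Q Y, III-7 X^q X^q.
In this assignment every recorded phenotype matches its genotype and every non-founder's genotype is obtainable from its parents' genotypes, so the pedigree is consistent.

Yes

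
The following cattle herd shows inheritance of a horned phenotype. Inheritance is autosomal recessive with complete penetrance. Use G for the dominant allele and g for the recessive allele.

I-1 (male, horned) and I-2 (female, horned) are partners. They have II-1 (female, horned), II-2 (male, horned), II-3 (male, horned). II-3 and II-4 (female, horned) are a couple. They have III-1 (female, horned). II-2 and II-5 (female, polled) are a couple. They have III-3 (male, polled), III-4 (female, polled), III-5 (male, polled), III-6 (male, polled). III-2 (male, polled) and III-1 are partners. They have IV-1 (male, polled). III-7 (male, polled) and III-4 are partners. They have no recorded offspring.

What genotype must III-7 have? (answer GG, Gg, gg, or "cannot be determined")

cannot be determined

III-7's phenotype allows GG or Gg, and no parent or child forces a single allele at both positions; consistent genotype assignments exist with III-7 as GG or Gg.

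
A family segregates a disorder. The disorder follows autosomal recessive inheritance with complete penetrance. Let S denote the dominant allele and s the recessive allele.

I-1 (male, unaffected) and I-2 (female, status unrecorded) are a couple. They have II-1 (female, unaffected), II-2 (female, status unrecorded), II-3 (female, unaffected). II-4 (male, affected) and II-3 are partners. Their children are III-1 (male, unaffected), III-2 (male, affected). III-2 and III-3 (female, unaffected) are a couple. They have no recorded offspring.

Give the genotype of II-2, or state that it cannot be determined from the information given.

II-2's phenotype is unrecorded, and no parent or child forces a single allele at both positions; consistent genotype assignments exist with II-2 as SS or Ss or ss.

cannot be determined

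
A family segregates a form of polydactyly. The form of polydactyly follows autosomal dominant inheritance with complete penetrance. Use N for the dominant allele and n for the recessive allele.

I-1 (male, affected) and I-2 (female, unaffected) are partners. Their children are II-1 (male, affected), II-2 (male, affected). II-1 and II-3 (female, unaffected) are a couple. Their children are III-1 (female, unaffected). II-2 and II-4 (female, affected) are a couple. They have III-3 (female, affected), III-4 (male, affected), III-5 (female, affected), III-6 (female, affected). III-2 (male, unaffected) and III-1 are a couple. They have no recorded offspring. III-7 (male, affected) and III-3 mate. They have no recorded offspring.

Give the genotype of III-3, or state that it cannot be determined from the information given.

cannot be determined

III-3's phenotype allows NN or Nn, and no parent or child forces a single allele at both positions; consistent genotype assignments exist with III-3 as NN or Nn.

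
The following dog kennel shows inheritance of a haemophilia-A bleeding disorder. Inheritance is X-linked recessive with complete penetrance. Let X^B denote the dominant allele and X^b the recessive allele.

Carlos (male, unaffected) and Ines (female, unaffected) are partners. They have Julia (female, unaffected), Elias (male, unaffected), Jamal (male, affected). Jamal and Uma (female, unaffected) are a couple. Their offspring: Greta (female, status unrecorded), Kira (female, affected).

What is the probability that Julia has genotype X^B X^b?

Carlos is unaffected, so Carlos is X^B Y.
Ines is unaffected so carries B and passed b to Jamal (X^b Y), so Ines is X^B X^b.
Their cross gives offspring ratios 1/2 X^B X^B : 1/2 X^B X^b. Conditioning on Julia being unaffected, P(X^B X^b) = 1/2 / 1 = 1/2.

1/2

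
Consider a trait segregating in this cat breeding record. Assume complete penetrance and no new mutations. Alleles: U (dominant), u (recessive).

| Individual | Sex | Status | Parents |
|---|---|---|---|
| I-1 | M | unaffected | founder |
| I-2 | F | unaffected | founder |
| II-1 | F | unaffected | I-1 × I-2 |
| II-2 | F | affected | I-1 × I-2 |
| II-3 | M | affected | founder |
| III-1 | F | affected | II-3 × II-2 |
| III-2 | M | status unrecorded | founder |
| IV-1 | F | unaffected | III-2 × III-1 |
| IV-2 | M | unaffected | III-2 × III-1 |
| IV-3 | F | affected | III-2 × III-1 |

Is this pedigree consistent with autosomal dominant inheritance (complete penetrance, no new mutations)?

Under autosomal dominant, II-2 (affected, female) cannot arise from I-1 (unaffected) × I-2 (unaffected).

No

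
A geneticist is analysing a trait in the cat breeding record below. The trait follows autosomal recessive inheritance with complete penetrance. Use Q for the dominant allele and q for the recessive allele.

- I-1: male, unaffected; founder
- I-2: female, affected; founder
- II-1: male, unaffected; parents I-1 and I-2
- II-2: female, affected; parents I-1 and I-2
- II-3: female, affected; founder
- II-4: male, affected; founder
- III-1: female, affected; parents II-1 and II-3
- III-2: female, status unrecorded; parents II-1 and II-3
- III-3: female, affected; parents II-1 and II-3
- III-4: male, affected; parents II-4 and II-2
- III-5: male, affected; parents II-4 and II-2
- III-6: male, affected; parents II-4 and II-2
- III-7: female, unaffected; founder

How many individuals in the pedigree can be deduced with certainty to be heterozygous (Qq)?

2

Obligate heterozygotes: I-1 is unaffected so carries Q and passed q to II-2 (qq), so I-1 is Qq; II-1 is unaffected so carries Q and received q from I-2 (qq), so II-1 is Qq.
Every other individual is either homozygous by phenotype or has at least one consistent homozygous assignment, so the count is 2.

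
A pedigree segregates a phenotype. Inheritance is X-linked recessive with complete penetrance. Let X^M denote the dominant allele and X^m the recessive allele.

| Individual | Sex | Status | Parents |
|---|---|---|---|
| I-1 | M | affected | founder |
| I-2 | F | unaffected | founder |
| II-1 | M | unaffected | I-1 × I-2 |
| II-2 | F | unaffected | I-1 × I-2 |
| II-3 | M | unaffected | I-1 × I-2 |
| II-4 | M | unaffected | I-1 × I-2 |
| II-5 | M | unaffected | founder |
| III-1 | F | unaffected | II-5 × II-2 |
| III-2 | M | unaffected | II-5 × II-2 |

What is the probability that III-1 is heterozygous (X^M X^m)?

II-5 is unaffected, so II-5 is X^M Y.
II-2 is unaffected so carries M and received m from I-1 (X^m Y), so II-2 is X^M X^m.
Their cross gives offspring ratios 1/2 X^M X^M : 1/2 X^M X^m. Conditioning on III-1 being unaffected, P(X^M X^m) = 1/2 / 1 = 1/2.

1/2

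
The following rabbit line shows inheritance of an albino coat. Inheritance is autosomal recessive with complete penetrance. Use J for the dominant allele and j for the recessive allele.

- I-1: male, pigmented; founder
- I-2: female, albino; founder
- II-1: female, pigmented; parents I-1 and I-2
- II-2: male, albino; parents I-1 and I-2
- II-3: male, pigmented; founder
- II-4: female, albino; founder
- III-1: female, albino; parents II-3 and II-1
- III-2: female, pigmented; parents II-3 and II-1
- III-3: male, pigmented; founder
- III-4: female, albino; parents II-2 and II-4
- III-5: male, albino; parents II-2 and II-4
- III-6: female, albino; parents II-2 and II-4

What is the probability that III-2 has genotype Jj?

2/3

II-3 is pigmented so carries J and passed j to III-1 (jj), so II-3 is Jj.
II-1 is pigmented so carries J and received j from I-2 (jj), so II-1 is Jj.
Their cross gives offspring ratios 1/4 JJ : 1/2 Jj : 1/4 jj. Conditioning on III-2 being pigmented, P(Jj) = 1/2 / 3/4 = 2/3.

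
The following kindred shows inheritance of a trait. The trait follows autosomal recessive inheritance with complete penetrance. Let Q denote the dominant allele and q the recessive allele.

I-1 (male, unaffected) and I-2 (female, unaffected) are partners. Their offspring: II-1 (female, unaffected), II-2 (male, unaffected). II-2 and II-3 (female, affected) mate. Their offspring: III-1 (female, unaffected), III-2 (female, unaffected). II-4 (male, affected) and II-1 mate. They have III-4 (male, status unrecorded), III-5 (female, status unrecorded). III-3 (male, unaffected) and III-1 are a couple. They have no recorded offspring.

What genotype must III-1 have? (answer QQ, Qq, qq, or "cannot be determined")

Qq

From phenotype alone, III-1 is QQ or Qq.
III-1 is unaffected so carries Q and received q from II-3 (qq), so III-1 is Qq.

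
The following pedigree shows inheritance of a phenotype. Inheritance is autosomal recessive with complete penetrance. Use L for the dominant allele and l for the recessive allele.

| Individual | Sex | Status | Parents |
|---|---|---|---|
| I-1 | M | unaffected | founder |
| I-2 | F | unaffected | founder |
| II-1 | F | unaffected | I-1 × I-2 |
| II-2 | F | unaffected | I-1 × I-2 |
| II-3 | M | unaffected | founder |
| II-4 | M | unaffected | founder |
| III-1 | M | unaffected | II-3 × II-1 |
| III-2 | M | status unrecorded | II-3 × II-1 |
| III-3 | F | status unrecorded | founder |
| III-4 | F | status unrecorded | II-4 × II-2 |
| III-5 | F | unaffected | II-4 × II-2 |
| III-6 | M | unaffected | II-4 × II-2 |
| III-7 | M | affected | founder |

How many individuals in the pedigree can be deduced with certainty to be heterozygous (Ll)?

0

No individual's genotype is forced to Ll by the pedigree, so the count is 0.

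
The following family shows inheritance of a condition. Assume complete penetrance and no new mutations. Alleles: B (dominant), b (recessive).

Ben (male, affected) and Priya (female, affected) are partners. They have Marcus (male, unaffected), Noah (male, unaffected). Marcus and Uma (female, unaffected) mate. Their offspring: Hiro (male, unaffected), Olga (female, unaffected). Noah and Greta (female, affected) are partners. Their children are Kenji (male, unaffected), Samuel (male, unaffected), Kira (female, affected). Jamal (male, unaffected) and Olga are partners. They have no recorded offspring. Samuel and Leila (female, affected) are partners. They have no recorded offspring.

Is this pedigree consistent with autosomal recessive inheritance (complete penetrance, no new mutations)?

Under autosomal recessive, Marcus (unaffected, male) cannot arise from Ben (affected) × Priya (affected).

No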